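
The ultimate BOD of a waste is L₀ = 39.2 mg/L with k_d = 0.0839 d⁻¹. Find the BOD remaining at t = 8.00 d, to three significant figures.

L_t = L₀ e^(−k_d t) = 39.2 × e^(−0.0839×8.00) = 39.2 × 0.5111 = 20.03 mg/L.

L ≈ 20.0 mg/L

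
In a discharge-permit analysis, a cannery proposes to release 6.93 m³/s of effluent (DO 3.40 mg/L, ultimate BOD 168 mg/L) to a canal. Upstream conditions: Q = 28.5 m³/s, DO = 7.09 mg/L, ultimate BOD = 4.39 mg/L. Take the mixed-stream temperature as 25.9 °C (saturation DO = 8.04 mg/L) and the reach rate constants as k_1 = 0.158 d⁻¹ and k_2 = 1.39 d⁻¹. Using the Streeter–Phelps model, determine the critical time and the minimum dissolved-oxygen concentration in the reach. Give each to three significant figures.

t_c ≈ 1.41 d; minimum DO ≈ 4.73 mg/L

Mixed DO = (28.5×7.09 + 6.93×3.40)/(28.5+6.93) = 225.6/35.43 = 6.368 mg/L.
Mixed L₀ = (28.5×4.39 + 6.93×168)/(35.43) = 1289/35.43 = 36.39 mg/L.
Initial deficit D₀ = C_s − DO₀ = 8.04 − 6.368 = 1.672 mg/L.
t_c = (1/1.232) ln[(1.39/0.158)(1 − 1.672×1.232/(0.158×36.39))] = 0.8117 × ln(5.646) = 1.405 d.
D_c = (0.158/1.39) × 36.39 × e^(−0.158×1.405) = 0.1137 × 36.39 × 0.8009 = 3.313 mg/L.
Minimum DO = 8.04 − 3.313 = 4.727 mg/L.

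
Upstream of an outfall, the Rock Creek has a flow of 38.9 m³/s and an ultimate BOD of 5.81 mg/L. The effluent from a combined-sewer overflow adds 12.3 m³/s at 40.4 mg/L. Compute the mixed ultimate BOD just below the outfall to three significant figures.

14.1 mg/L

Flow-weighted mixing: C = (Q_r C_r + Q_w C_w)/(Q_r + Q_w)
= (38.9×5.81 + 12.3×40.4)/(38.9 + 12.3) = 722.9/51.20 = 14.12 mg/L.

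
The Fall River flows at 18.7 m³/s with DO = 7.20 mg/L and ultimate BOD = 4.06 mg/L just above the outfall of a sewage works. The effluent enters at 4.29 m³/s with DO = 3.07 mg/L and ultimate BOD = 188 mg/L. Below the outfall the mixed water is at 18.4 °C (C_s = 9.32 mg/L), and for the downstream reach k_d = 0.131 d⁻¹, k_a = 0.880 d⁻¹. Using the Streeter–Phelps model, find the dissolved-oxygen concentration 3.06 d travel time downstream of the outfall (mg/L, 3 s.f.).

Mixed DO = (18.7×7.20 + 4.29×3.07)/(18.7+4.29) = 147.8/22.99 = 6.429 mg/L.
Mixed L₀ = (18.7×4.06 + 4.29×188)/(22.99) = 882.4/22.99 = 38.38 mg/L.
Initial deficit D₀ = C_s − DO₀ = 9.32 − 6.429 = 2.891 mg/L.
D(3.06) = [0.131×38.38/(0.880−0.131)](e^(−0.131×3.06) − e^(−0.880×3.06)) + 2.891 e^(−0.880×3.06)
= 6.713 × (0.6697 − 0.06769) + 2.891 × 0.06769 = 4.237 mg/L.
DO = 9.32 − 4.237 = 5.083 mg/L.

DO ≈ 5.08 mg/L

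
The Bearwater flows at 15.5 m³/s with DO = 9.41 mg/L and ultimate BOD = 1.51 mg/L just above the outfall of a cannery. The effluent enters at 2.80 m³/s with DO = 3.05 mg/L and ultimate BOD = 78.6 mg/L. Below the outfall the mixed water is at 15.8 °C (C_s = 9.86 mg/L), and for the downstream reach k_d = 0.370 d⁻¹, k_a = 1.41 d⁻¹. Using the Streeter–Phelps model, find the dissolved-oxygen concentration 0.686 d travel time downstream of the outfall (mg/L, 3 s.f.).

DO ≈ 7.45 mg/L

Mixed DO = (15.5×9.41 + 2.80×3.05)/(15.5+2.80) = 154.4/18.30 = 8.437 mg/L.
Mixed L₀ = (15.5×1.51 + 2.80×78.6)/(18.30) = 243.5/18.30 = 13.31 mg/L.
Initial deficit D₀ = C_s − DO₀ = 9.86 − 8.437 = 1.423 mg/L.
D(0.686) = [0.370×13.31/(1.41−0.370)](e^(−0.370×0.686) − e^(−1.41×0.686)) + 1.423 e^(−1.41×0.686)
= 4.734 × (0.7758 − 0.3801) + 1.423 × 0.3801 = 2.414 mg/L.
DO = 9.86 − 2.414 = 7.446 mg/L.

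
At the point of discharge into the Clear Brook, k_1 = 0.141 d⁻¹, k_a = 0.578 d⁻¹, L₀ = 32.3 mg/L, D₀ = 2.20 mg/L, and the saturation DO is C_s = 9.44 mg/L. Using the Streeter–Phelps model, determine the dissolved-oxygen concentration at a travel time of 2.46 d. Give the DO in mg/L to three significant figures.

k_1 L₀/(k_a−k_1) = 0.141×32.3/(0.578−0.141) = 4.554/0.4370 = 10.42 mg/L.
e^(−k_1 t) = e^(−0.141×2.460) = 0.7069; e^(−k_a t) = e^(−0.578×2.460) = 0.2413.
D = 10.42 × (0.7069 − 0.2413) + 2.20 × 0.2413 = 4.853 + 0.5308 = 5.384 mg/L.
DO = C_s − D = 9.44 − 5.384 = 4.056 mg/L.

DO ≈ 4.06 mg/L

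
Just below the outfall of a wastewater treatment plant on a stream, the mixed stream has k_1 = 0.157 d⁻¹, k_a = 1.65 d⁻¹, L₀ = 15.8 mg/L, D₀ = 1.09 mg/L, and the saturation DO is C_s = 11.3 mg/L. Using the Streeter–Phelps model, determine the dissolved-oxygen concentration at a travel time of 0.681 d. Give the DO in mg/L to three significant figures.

DO ≈ 9.99 mg/L

k_1 L₀/(k_a−k_1) = 0.157×15.8/(1.65−0.157) = 2.481/1.493 = 1.661 mg/L.
e^(−k_1 t) = e^(−0.157×0.6810) = 0.8986; e^(−k_a t) = e^(−1.65×0.6810) = 0.3251.
D = 1.661 × (0.8986 − 0.3251) + 1.09 × 0.3251 = 0.9529 + 0.3543 = 1.307 mg/L.
DO = C_s − D = 11.3 − 1.307 = 9.993 mg/L.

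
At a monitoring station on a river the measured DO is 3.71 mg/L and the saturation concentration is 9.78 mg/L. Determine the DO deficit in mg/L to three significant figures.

D = C_s − C = 9.78 − 3.71 = 6.07 mg/L.

D ≈ 6.07 mg/L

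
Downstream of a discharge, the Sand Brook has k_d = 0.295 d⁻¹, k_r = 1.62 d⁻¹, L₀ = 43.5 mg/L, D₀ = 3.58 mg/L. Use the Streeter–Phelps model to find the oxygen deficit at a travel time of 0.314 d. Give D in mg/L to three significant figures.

D ≈ 5.16 mg/L

k_d L₀/(k_r−k_d) = 0.295×43.5/(1.62−0.295) = 12.83/1.325 = 9.685 mg/L.
e^(−k_d t) = e^(−0.295×0.3140) = 0.9115; e^(−k_r t) = e^(−1.62×0.3140) = 0.6013.
D = 9.685 × (0.9115 − 0.6013) + 3.58 × 0.6013 = 3.005 + 2.153 = 5.157 mg/L.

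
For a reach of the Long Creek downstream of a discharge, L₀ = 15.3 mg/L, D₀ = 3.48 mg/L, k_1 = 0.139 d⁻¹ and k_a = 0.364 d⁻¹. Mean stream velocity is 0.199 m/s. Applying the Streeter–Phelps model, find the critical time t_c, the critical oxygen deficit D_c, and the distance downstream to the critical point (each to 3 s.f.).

t_c = [1/(k_a−k_1)] ln[(k_a/k_1)(1 − D₀(k_a−k_1)/(k_1 L₀))]
= [1/(0.364−0.139)] ln[(0.364/0.139)(1 − 3.48×0.2250/(0.139×15.3))]
= (1/0.2250) ln[2.619 × 0.6318] = 4.444 × ln(1.655) = 4.444 × 0.5035 = 2.238 d.
L(t_c) = L₀ e^(−k_1 t_c) = 15.3 × 0.7327 = 11.21 mg/L, and at the critical point k_a D_c = k_1 L, so D_c = (0.139/0.364) × 11.21 = 4.281 mg/L.
x_c = v t_c = 0.199 m/s × 2.238 d × 86400 s/d = 38480 m ≈ 38.5 km.

t_c ≈ 2.24 d; D_c ≈ 4.28 mg/L; x_c ≈ 38.5 km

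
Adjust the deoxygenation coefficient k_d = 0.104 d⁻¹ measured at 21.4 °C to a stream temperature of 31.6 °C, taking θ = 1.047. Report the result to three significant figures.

k_d ≈ 0.166 d⁻¹

k_d(T₂) = k_d(T₁) · θ^(T₂−T₁) = 0.104 × 1.047^(31.6−21.4)
= 0.104 × 1.047^10.2 = 0.104 × 1.598 = 0.1661 d⁻¹.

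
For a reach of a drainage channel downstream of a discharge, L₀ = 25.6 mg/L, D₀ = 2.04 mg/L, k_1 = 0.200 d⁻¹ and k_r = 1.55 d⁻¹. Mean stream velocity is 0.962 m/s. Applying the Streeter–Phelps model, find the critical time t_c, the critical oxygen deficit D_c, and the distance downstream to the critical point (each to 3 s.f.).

t_c ≈ 0.945 d; D_c ≈ 2.73 mg/L; x_c ≈ 78.5 km

With k_r/k_1 = 7.750 and 1 − D₀(k_r−k_1)/(k_1 L₀) = 0.4621,
t_c = ln(7.750 × 0.4621) / (1.55 − 0.200) = ln(3.581) / 1.350 = 1.276/1.350 = 0.9450 d.
D_c = (k_1/k_r) L₀ e^(−k_1 t_c) = (0.200/1.55) × 25.6 × e^(−0.200×0.9450) = 0.1290 × 25.6 × 0.8278 = 2.734 mg/L.
x_c = v t_c = 0.962 m/s × 0.9450 d × 86400 s/d = 78540 m ≈ 78.5 km.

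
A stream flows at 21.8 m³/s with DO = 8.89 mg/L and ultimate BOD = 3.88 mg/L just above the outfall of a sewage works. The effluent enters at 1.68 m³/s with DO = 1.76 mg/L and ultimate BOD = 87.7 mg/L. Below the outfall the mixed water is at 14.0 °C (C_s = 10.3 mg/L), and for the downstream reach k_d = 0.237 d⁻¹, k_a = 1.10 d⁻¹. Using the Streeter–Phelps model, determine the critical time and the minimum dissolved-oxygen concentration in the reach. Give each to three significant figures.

Mixed DO = (21.8×8.89 + 1.68×1.76)/(21.8+1.68) = 196.8/23.48 = 8.380 mg/L.
Mixed L₀ = (21.8×3.88 + 1.68×87.7)/(23.48) = 231.9/23.48 = 9.877 mg/L.
Initial deficit D₀ = C_s − DO₀ = 10.3 − 8.380 = 1.920 mg/L.
t_c = (1/0.8630) ln[(1.10/0.237)(1 − 1.920×0.8630/(0.237×9.877))] = 1.159 × ln(1.356) = 0.3527 d.
D_c = (0.237/1.10) × 9.877 × e^(−0.237×0.3527) = 0.2155 × 9.877 × 0.9198 = 1.957 mg/L.
Minimum DO = 10.3 − 1.957 = 8.343 mg/L.

t_c ≈ 0.353 d; minimum DO ≈ 8.34 mg/L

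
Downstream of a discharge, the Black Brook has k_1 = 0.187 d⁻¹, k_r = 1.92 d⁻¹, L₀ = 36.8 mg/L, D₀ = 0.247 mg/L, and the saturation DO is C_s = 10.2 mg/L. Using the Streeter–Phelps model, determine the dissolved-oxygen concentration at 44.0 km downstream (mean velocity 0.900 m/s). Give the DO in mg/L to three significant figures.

DO ≈ 7.88 mg/L

Travel time t = x/v = 44.0 km / (0.900 m/s) = 44000 m / 0.900 m/s = 48890 s = 0.5658 d.
k_1 L₀/(k_r−k_1) = 0.187×36.8/(1.92−0.187) = 6.882/1.733 = 3.971 mg/L.
e^(−k_1 t) = e^(−0.187×0.5658) = 0.8996; e^(−k_r t) = e^(−1.92×0.5658) = 0.3374.
D = 3.971 × (0.8996 − 0.3374) + 0.247 × 0.3374 = 2.232 + 0.08334 = 2.316 mg/L.
DO = C_s − D = 10.2 − 2.316 = 7.884 mg/L.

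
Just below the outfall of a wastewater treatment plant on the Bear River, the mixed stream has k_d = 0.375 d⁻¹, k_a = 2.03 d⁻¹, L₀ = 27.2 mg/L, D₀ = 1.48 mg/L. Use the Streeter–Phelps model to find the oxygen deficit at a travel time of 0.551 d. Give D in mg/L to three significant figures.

k_d L₀/(k_a−k_d) = 0.375×27.2/(2.03−0.375) = 10.20/1.655 = 6.163 mg/L.
e^(−k_d t) = e^(−0.375×0.5510) = 0.8133; e^(−k_a t) = e^(−2.03×0.5510) = 0.3268.
D = 6.163 × (0.8133 − 0.3268) + 1.48 × 0.3268 = 2.999 + 0.4836 = 3.482 mg/L.

D ≈ 3.48 mg/L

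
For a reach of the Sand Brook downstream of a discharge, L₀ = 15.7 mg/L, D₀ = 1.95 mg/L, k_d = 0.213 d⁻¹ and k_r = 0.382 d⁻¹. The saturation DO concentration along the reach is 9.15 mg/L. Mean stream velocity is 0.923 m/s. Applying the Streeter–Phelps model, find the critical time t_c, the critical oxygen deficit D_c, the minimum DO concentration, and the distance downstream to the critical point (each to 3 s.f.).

At the critical point dD/dt = 0, so k_d L₀ e^(−k_d t) = k_r D. Substituting D(t) from the Streeter–Phelps equation and solving for t gives
t_c = ln[(k_r/k_d)(1 − D₀(k_r−k_d)/(k_d L₀))] / (k_r−k_d).
Here k_r−k_d = 0.1690 d⁻¹ and 1 − D₀(k_r−k_d)/(k_d L₀) = 1 − 1.95×0.1690/(0.213×15.7) = 0.9015, so
t_c = ln(1.793 × 0.9015) / 0.1690 = 0.4804 / 0.1690 = 2.842 d.
L(t_c) = L₀ e^(−k_d t_c) = 15.7 × 0.5458 = 8.570 mg/L, and at the critical point k_r D_c = k_d L, so D_c = (0.213/0.382) × 8.570 = 4.778 mg/L.
Minimum DO = C_s − D_c = 9.15 − 4.778 = 4.372 mg/L.
x_c = v t_c = 0.923 m/s × 2.842 d × 86400 s/d = 226700 m ≈ 227 km.

t_c ≈ 2.84 d; D_c ≈ 4.78 mg/L; min DO ≈ 4.37 mg/L; x_c ≈ 227 km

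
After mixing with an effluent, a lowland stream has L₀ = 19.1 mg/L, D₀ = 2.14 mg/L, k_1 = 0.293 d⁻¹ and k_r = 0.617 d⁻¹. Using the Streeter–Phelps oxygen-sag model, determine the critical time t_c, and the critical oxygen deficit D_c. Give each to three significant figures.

t_c ≈ 1.89 d; D_c ≈ 5.21 mg/L

At the critical point dD/dt = 0, so k_1 L₀ e^(−k_1 t) = k_r D. Substituting D(t) from the Streeter–Phelps equation and solving for t gives
t_c = ln[(k_r/k_1)(1 − D₀(k_r−k_1)/(k_1 L₀))] / (k_r−k_1).
Here k_r−k_1 = 0.3240 d⁻¹ and 1 − D₀(k_r−k_1)/(k_1 L₀) = 1 − 2.14×0.3240/(0.293×19.1) = 0.8761, so
t_c = ln(2.106 × 0.8761) / 0.3240 = 0.6124 / 0.3240 = 1.890 d.
D_c = (k_1/k_r) L₀ e^(−k_1 t_c) = (0.293/0.617) × 19.1 × e^(−0.293×1.890) = 0.4749 × 19.1 × 0.5747 = 5.213 mg/L.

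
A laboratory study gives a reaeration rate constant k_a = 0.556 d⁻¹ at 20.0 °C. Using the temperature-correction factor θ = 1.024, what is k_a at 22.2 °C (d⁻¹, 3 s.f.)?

k_a(T₂) = k_a(T₁) · θ^(T₂−T₁) = 0.556 × 1.024^(22.2−20.0)
= 0.556 × 1.024^2.20 = 0.556 × 1.054 = 0.5858 d⁻¹.

k_a ≈ 0.586 d⁻¹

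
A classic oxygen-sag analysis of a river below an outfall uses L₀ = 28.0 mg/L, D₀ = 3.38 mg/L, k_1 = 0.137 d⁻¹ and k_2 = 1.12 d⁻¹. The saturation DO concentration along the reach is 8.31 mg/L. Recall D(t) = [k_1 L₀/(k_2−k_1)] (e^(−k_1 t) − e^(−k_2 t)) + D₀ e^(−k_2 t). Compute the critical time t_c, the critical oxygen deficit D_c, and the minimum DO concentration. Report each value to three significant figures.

With k_2/k_1 = 8.175 and 1 − D₀(k_2−k_1)/(k_1 L₀) = 0.1339,
t_c = ln(8.175 × 0.1339) / (1.12 − 0.137) = ln(1.094) / 0.9830 = 0.09009/0.9830 = 0.09165 d.
D_c = (k_1/k_2) L₀ e^(−k_1 t_c) = (0.137/1.12) × 28.0 × e^(−0.137×0.09165) = 0.1223 × 28.0 × 0.9875 = 3.382 mg/L.
Minimum DO = C_s − D_c = 8.31 − 3.382 = 4.928 mg/L.

t_c ≈ 0.0916 d; D_c ≈ 3.38 mg/L; min DO ≈ 4.93 mg/L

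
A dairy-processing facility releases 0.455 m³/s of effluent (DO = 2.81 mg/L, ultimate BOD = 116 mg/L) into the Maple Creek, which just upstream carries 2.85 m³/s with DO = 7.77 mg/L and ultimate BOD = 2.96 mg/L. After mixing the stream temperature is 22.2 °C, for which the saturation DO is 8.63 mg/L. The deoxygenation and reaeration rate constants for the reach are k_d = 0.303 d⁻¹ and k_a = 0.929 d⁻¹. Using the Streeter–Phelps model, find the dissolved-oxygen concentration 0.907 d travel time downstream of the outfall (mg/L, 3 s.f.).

Mixed DO = (2.85×7.77 + 0.455×2.81)/(2.85+0.455) = 23.42/3.305 = 7.087 mg/L.
Mixed L₀ = (2.85×2.96 + 0.455×116)/(3.305) = 61.22/3.305 = 18.52 mg/L.
Initial deficit D₀ = C_s − DO₀ = 8.63 − 7.087 = 1.543 mg/L.
D(0.907) = [0.303×18.52/(0.929−0.303)](e^(−0.303×0.907) − e^(−0.929×0.907)) + 1.543 e^(−0.929×0.907)
= 8.965 × (0.7597 − 0.4306) + 1.543 × 0.4306 = 3.615 mg/L.
DO = 8.63 − 3.615 = 5.015 mg/L.

DO ≈ 5.02 mg/L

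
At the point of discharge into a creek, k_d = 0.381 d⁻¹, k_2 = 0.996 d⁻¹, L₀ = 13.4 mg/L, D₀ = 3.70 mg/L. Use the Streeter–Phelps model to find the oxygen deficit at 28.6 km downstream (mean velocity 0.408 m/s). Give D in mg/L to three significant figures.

Travel time t = x/v = 28.6 km / (0.408 m/s) = 28600 m / 0.408 m/s = 70100 s = 0.8113 d.
k_d L₀/(k_2−k_d) = 0.381×13.4/(0.996−0.381) = 5.105/0.6150 = 8.301 mg/L.
e^(−k_d t) = e^(−0.381×0.8113) = 0.7341; e^(−k_2 t) = e^(−0.996×0.8113) = 0.4457.
D = 8.301 × (0.7341 − 0.4457) + 3.70 × 0.4457 = 2.394 + 1.649 = 4.043 mg/L.

D ≈ 4.04 mg/L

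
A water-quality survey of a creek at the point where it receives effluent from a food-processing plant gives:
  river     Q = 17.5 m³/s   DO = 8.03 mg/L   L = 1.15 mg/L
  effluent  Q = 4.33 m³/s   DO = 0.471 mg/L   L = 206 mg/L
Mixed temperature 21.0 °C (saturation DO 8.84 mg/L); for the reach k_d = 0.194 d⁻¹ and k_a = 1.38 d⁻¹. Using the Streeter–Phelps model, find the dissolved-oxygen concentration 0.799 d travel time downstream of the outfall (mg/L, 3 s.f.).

DO ≈ 4.49 mg/L

Mixed DO = (17.5×8.03 + 4.33×0.471)/(17.5+4.33) = 142.6/21.83 = 6.531 mg/L.
Mixed L₀ = (17.5×1.15 + 4.33×206)/(21.83) = 912.1/21.83 = 41.78 mg/L.
Initial deficit D₀ = C_s − DO₀ = 8.84 − 6.531 = 2.309 mg/L.
D(0.799) = [0.194×41.78/(1.38−0.194)](e^(−0.194×0.799) − e^(−1.38×0.799)) + 2.309 e^(−1.38×0.799)
= 6.835 × (0.8564 − 0.3320) + 2.309 × 0.3320 = 4.351 mg/L.
DO = 8.84 − 4.351 = 4.489 mg/L.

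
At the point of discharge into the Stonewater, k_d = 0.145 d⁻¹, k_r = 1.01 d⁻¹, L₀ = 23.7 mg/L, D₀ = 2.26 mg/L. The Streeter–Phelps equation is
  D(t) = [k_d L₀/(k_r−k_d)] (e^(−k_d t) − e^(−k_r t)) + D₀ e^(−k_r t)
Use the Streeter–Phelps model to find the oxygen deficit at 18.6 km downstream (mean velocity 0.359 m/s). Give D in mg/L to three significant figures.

Travel time t = x/v = 18.6 km / (0.359 m/s) = 18600 m / 0.359 m/s = 51810 s = 0.5997 d.
k_d L₀/(k_r−k_d) = 0.145×23.7/(1.01−0.145) = 3.436/0.8650 = 3.973 mg/L.
e^(−k_d t) = e^(−0.145×0.5997) = 0.9167; e^(−k_r t) = e^(−1.01×0.5997) = 0.5457.
D = 3.973 × (0.9167 − 0.5457) + 2.26 × 0.5457 = 1.474 + 1.233 = 2.707 mg/L.

D ≈ 2.71 mg/L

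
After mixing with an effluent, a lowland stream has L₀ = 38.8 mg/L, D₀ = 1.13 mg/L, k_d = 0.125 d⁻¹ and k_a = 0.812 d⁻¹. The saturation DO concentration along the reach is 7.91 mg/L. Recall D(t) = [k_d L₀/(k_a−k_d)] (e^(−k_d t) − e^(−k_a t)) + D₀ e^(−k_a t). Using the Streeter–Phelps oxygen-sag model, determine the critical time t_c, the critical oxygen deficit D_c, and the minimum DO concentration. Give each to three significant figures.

t_c ≈ 2.47 d; D_c ≈ 4.39 mg/L; min DO ≈ 3.52 mg/L

With k_a/k_d = 6.496 and 1 − D₀(k_a−k_d)/(k_d L₀) = 0.8399,
t_c = ln(6.496 × 0.8399) / (0.812 − 0.125) = ln(5.456) / 0.6870 = 1.697/0.6870 = 2.470 d.
L(t_c) = L₀ e^(−k_d t_c) = 38.8 × 0.7344 = 28.49 mg/L, and at the critical point k_a D_c = k_d L, so D_c = (0.125/0.812) × 28.49 = 4.386 mg/L.
Minimum DO = C_s − D_c = 7.91 − 4.386 = 3.524 mg/L.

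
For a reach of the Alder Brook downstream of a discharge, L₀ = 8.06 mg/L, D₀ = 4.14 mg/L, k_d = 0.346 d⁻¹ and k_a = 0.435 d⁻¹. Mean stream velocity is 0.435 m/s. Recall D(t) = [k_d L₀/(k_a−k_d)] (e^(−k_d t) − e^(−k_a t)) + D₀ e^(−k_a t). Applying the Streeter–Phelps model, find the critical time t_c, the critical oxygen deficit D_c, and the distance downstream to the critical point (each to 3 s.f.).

With k_a/k_d = 1.257 and 1 − D₀(k_a−k_d)/(k_d L₀) = 0.8679,
t_c = ln(1.257 × 0.8679) / (0.435 − 0.346) = ln(1.091) / 0.08900 = 0.08720/0.08900 = 0.9798 d.
L(t_c) = L₀ e^(−k_d t_c) = 8.06 × 0.7125 = 5.743 mg/L, and at the critical point k_a D_c = k_d L, so D_c = (0.346/0.435) × 5.743 = 4.568 mg/L.
x_c = v t_c = 0.435 m/s × 0.9798 d × 86400 s/d = 36820 m ≈ 36.8 km.

t_c ≈ 0.980 d; D_c ≈ 4.57 mg/L; x_c ≈ 36.8 km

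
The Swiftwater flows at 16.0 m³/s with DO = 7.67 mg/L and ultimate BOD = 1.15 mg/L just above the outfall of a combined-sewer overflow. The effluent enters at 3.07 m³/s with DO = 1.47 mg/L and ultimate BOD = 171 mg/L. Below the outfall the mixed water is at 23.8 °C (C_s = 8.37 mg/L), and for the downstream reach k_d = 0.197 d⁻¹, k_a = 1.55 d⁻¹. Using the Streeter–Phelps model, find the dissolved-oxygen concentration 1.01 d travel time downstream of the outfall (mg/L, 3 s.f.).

DO ≈ 5.48 mg/L

Mixed DO = (16.0×7.67 + 3.07×1.47)/(16.0+3.07) = 127.2/19.07 = 6.672 mg/L.
Mixed L₀ = (16.0×1.15 + 3.07×171)/(19.07) = 543.4/19.07 = 28.49 mg/L.
Initial deficit D₀ = C_s − DO₀ = 8.37 − 6.672 = 1.698 mg/L.
D(1.01) = [0.197×28.49/(1.55−0.197)](e^(−0.197×1.01) − e^(−1.55×1.01)) + 1.698 e^(−1.55×1.01)
= 4.149 × (0.8196 − 0.2090) + 1.698 × 0.2090 = 2.888 mg/L.
DO = 8.37 − 2.888 = 5.482 mg/L.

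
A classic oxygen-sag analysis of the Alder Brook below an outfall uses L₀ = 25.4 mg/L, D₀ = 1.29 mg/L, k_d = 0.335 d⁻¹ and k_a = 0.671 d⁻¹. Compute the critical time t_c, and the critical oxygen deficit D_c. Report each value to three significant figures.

At the critical point dD/dt = 0, so k_d L₀ e^(−k_d t) = k_a D. Substituting D(t) from the Streeter–Phelps equation and solving for t gives
t_c = ln[(k_a/k_d)(1 − D₀(k_a−k_d)/(k_d L₀))] / (k_a−k_d).
Here k_a−k_d = 0.3360 d⁻¹ and 1 − D₀(k_a−k_d)/(k_d L₀) = 1 − 1.29×0.3360/(0.335×25.4) = 0.9491, so
t_c = ln(2.003 × 0.9491) / 0.3360 = 0.6424 / 0.3360 = 1.912 d.
L(t_c) = L₀ e^(−k_d t_c) = 25.4 × 0.5271 = 13.39 mg/L, and at the critical point k_a D_c = k_d L, so D_c = (0.335/0.671) × 13.39 = 6.684 mg/L.

t_c ≈ 1.91 d; D_c ≈ 6.68 mg/L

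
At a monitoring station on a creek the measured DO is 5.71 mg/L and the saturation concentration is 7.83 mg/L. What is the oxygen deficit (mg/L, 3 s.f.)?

D ≈ 2.12 mg/L

D = C_s − C = 7.83 − 5.71 = 2.12 mg/L.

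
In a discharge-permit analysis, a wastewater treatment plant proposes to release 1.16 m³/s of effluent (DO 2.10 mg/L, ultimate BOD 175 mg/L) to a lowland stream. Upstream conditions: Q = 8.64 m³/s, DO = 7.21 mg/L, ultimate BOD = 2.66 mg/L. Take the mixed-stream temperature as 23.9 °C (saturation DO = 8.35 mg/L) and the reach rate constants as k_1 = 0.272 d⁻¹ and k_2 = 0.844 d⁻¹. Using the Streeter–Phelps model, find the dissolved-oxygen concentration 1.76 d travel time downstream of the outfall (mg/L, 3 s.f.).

Mixed DO = (8.64×7.21 + 1.16×2.10)/(8.64+1.16) = 64.73/9.800 = 6.605 mg/L.
Mixed L₀ = (8.64×2.66 + 1.16×175)/(9.800) = 226.0/9.800 = 23.06 mg/L.
Initial deficit D₀ = C_s − DO₀ = 8.35 − 6.605 = 1.745 mg/L.
D(1.76) = [0.272×23.06/(0.844−0.272)](e^(−0.272×1.76) − e^(−0.844×1.76)) + 1.745 e^(−0.844×1.76)
= 10.97 × (0.6196 − 0.2264) + 1.745 × 0.2264 = 4.706 mg/L.
DO = 8.35 − 4.706 = 3.644 mg/L.

DO ≈ 3.64 mg/L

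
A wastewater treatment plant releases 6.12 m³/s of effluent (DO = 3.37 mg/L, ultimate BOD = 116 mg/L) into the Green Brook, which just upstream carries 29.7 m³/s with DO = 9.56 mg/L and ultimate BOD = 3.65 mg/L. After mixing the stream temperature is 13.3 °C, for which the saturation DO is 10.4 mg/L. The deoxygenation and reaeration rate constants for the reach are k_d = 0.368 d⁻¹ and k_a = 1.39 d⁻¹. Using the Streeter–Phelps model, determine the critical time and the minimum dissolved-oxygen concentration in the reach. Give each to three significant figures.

t_c ≈ 1.04 d; minimum DO ≈ 6.28 mg/L

Mixed DO = (29.7×9.56 + 6.12×3.37)/(29.7+6.12) = 304.6/35.82 = 8.502 mg/L.
Mixed L₀ = (29.7×3.65 + 6.12×116)/(35.82) = 818.3/35.82 = 22.85 mg/L.
Initial deficit D₀ = C_s − DO₀ = 10.4 − 8.502 = 1.898 mg/L.
t_c = (1/1.022) ln[(1.39/0.368)(1 − 1.898×1.022/(0.368×22.85))] = 0.9785 × ln(2.906) = 1.044 d.
D_c = (0.368/1.39) × 22.85 × e^(−0.368×1.044) = 0.2647 × 22.85 × 0.6811 = 4.119 mg/L.
Minimum DO = 10.4 − 4.119 = 6.281 mg/L.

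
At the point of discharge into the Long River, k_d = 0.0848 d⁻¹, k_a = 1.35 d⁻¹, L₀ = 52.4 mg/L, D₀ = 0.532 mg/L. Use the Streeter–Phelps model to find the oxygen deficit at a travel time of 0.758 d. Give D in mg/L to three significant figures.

D ≈ 2.22 mg/L

k_d L₀/(k_a−k_d) = 0.0848×52.4/(1.35−0.0848) = 4.444/1.265 = 3.512 mg/L.
e^(−k_d t) = e^(−0.0848×0.7580) = 0.9377; e^(−k_a t) = e^(−1.35×0.7580) = 0.3594.
D = 3.512 × (0.9377 − 0.3594) + 0.532 × 0.3594 = 2.031 + 0.1912 = 2.222 mg/L.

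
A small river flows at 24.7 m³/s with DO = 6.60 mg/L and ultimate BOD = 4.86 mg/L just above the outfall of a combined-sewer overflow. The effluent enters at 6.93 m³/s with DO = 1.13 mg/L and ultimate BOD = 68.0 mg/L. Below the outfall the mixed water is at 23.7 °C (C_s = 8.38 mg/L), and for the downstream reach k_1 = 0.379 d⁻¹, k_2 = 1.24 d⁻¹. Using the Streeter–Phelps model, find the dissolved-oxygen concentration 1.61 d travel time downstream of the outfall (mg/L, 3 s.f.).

Mixed DO = (24.7×6.60 + 6.93×1.13)/(24.7+6.93) = 170.9/31.63 = 5.402 mg/L.
Mixed L₀ = (24.7×4.86 + 6.93×68.0)/(31.63) = 591.3/31.63 = 18.69 mg/L.
Initial deficit D₀ = C_s − DO₀ = 8.38 − 5.402 = 2.978 mg/L.
D(1.61) = [0.379×18.69/(1.24−0.379)](e^(−0.379×1.61) − e^(−1.24×1.61)) + 2.978 e^(−1.24×1.61)
= 8.229 × (0.5432 − 0.1358) + 2.978 × 0.1358 = 3.757 mg/L.
DO = 8.38 − 3.757 = 4.623 mg/L.

DO ≈ 4.62 mg/L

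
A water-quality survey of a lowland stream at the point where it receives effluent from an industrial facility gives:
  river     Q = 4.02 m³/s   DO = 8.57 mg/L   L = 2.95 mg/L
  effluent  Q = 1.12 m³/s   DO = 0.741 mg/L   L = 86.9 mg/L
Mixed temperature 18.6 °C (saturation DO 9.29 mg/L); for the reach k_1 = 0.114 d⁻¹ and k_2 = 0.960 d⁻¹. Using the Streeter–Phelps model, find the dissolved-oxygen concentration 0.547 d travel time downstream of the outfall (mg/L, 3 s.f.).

DO ≈ 6.86 mg/L

Mixed DO = (4.02×8.57 + 1.12×0.741)/(4.02+1.12) = 35.28/5.140 = 6.864 mg/L.
Mixed L₀ = (4.02×2.95 + 1.12×86.9)/(5.140) = 109.2/5.140 = 21.24 mg/L.
Initial deficit D₀ = C_s − DO₀ = 9.29 − 6.864 = 2.426 mg/L.
D(0.547) = [0.114×21.24/(0.960−0.114)](e^(−0.114×0.547) − e^(−0.960×0.547)) + 2.426 e^(−0.960×0.547)
= 2.862 × (0.9395 − 0.5915) + 2.426 × 0.5915 = 2.431 mg/L.
DO = 9.29 − 2.431 = 6.859 mg/L.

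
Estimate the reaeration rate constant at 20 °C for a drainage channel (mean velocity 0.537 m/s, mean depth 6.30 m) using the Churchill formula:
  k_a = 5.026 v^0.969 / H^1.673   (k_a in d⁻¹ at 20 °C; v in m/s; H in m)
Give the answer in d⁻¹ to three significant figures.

k_a = 5.026 × 0.537^0.969 / 6.30^1.673 = 5.026 × 0.5475 / 21.74 = 0.1266 d⁻¹.

k_a ≈ 0.127 d⁻¹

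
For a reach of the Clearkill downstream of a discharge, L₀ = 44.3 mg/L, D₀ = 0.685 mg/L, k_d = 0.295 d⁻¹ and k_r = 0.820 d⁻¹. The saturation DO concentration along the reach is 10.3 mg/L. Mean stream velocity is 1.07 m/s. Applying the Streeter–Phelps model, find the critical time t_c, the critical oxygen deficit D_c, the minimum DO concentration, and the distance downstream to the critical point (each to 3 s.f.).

At the critical point dD/dt = 0, so k_d L₀ e^(−k_d t) = k_r D. Substituting D(t) from the Streeter–Phelps equation and solving for t gives
t_c = ln[(k_r/k_d)(1 − D₀(k_r−k_d)/(k_d L₀))] / (k_r−k_d).
Here k_r−k_d = 0.5250 d⁻¹ and 1 − D₀(k_r−k_d)/(k_d L₀) = 1 − 0.685×0.5250/(0.295×44.3) = 0.9725, so
t_c = ln(2.780 × 0.9725) / 0.5250 = 0.9944 / 0.5250 = 1.894 d.
D_c = (k_d/k_r) L₀ e^(−k_d t_c) = (0.295/0.820) × 44.3 × e^(−0.295×1.894) = 0.3598 × 44.3 × 0.5719 = 9.115 mg/L.
Minimum DO = C_s − D_c = 10.3 − 9.115 = 1.185 mg/L.
x_c = v t_c = 1.07 m/s × 1.894 d × 86400 s/d = 175100 m ≈ 175 km.

t_c ≈ 1.89 d; D_c ≈ 9.11 mg/L; min DO ≈ 1.19 mg/L; x_c ≈ 175 km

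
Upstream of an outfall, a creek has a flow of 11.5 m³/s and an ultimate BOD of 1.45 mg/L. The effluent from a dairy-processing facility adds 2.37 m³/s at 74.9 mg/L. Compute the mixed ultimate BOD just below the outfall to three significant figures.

14.0 mg/L

Flow-weighted mixing: C = (Q_r C_r + Q_w C_w)/(Q_r + Q_w)
= (11.5×1.45 + 2.37×74.9)/(11.5 + 2.37) = 194.2/13.87 = 14.00 mg/L.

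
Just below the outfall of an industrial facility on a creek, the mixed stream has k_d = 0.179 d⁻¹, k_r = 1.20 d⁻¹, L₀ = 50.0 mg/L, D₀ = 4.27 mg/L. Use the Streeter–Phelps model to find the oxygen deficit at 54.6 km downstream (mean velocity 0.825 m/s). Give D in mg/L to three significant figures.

Travel time t = x/v = 54.6 km / (0.825 m/s) = 54600 m / 0.825 m/s = 66180 s = 0.7660 d.
k_d L₀/(k_r−k_d) = 0.179×50.0/(1.20−0.179) = 8.950/1.021 = 8.766 mg/L.
e^(−k_d t) = e^(−0.179×0.7660) = 0.8719; e^(−k_r t) = e^(−1.20×0.7660) = 0.3988.
D = 8.766 × (0.8719 − 0.3988) + 4.27 × 0.3988 = 4.147 + 1.703 = 5.850 mg/L.

D ≈ 5.85 mg/L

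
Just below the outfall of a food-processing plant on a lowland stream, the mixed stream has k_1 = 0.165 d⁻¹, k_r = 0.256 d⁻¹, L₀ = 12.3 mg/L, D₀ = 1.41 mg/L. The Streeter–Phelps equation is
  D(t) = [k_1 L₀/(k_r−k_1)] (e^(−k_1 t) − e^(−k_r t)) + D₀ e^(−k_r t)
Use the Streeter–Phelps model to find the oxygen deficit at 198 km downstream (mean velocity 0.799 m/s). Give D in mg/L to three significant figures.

Travel time t = x/v = 198 km / (0.799 m/s) = 198000 m / 0.799 m/s = 247800 s = 2.868 d.
k_1 L₀/(k_r−k_1) = 0.165×12.3/(0.256−0.165) = 2.030/0.09100 = 22.30 mg/L.
e^(−k_1 t) = e^(−0.165×2.868) = 0.6230; e^(−k_r t) = e^(−0.256×2.868) = 0.4799.
D = 22.30 × (0.6230 − 0.4799) + 1.41 × 0.4799 = 3.192 + 0.6766 = 3.868 mg/L.

D ≈ 3.87 mg/L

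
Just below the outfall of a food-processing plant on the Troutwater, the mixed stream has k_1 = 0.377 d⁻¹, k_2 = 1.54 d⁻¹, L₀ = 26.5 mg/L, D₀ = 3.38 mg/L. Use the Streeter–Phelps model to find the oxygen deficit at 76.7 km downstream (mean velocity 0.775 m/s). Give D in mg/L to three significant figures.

Travel time t = x/v = 76.7 km / (0.775 m/s) = 76700 m / 0.775 m/s = 98970 s = 1.145 d.
k_1 L₀/(k_2−k_1) = 0.377×26.5/(1.54−0.377) = 9.991/1.163 = 8.590 mg/L.
e^(−k_1 t) = e^(−0.377×1.145) = 0.6493; e^(−k_2 t) = e^(−1.54×1.145) = 0.1714.
D = 8.590 × (0.6493 − 0.1714) + 3.38 × 0.1714 = 4.106 + 0.5792 = 4.685 mg/L.

D ≈ 4.68 mg/L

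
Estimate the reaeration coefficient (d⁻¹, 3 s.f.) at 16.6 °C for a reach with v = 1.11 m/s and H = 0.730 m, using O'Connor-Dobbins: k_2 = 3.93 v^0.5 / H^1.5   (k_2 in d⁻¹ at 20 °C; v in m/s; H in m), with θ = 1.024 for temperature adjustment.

k_2(20) = 3.93 × 1.11^0.5 / 0.730^1.5 = 3.93 × 1.054 / 0.6237 = 6.638 d⁻¹.
k_2(16.6) = 6.638 × 1.024^(16.6−20) = 6.638 × 0.9225 = 6.124 d⁻¹.

k_2 ≈ 6.12 d⁻¹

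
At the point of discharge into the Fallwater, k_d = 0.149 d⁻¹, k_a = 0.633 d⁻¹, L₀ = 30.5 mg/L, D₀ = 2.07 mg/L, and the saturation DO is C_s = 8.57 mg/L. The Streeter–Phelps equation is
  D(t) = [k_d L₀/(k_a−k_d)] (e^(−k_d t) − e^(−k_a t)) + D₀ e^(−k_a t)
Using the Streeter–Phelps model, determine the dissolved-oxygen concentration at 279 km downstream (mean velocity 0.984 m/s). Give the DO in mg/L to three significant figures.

Travel time t = x/v = 279 km / (0.984 m/s) = 279000 m / 0.984 m/s = 283500 s = 3.282 d.
k_d L₀/(k_a−k_d) = 0.149×30.5/(0.633−0.149) = 4.545/0.4840 = 9.389 mg/L.
e^(−k_d t) = e^(−0.149×3.282) = 0.6133; e^(−k_a t) = e^(−0.633×3.282) = 0.1253.
D = 9.389 × (0.6133 − 0.1253) + 2.07 × 0.1253 = 4.582 + 0.2593 = 4.841 mg/L.
DO = C_s − D = 8.57 − 4.841 = 3.729 mg/L.

DO ≈ 3.73 mg/L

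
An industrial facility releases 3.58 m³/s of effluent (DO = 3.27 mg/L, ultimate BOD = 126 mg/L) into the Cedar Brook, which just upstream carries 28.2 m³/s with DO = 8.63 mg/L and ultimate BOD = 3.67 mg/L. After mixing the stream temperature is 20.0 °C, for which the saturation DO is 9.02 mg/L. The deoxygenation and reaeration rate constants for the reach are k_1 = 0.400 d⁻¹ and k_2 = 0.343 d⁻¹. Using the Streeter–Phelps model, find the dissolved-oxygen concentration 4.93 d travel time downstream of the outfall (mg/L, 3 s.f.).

DO ≈ 3.31 mg/L

Mixed DO = (28.2×8.63 + 3.58×3.27)/(28.2+3.58) = 255.1/31.78 = 8.026 mg/L.
Mixed L₀ = (28.2×3.67 + 3.58×126)/(31.78) = 554.6/31.78 = 17.45 mg/L.
Initial deficit D₀ = C_s − DO₀ = 9.02 − 8.026 = 0.9938 mg/L.
D(4.93) = [0.400×17.45/(0.343−0.400)](e^(−0.400×4.93) − e^(−0.343×4.93)) + 0.9938 e^(−0.343×4.93)
= -122.5 × (0.1392 − 0.1843) + 0.9938 × 0.1843 = 5.713 mg/L.
DO = 9.02 − 5.713 = 3.307 mg/L.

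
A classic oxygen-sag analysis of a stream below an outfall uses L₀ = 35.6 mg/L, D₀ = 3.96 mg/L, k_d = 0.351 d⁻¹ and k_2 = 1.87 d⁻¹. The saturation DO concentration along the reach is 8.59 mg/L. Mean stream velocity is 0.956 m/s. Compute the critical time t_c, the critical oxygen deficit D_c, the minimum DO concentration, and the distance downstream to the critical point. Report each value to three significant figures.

t_c ≈ 0.669 d; D_c ≈ 5.28 mg/L; min DO ≈ 3.31 mg/L; x_c ≈ 55.3 km

With k_2/k_d = 5.328 and 1 − D₀(k_2−k_d)/(k_d L₀) = 0.5186,
t_c = ln(5.328 × 0.5186) / (1.87 − 0.351) = ln(2.763) / 1.519 = 1.016/1.519 = 0.6691 d.
L(t_c) = L₀ e^(−k_d t_c) = 35.6 × 0.7907 = 28.15 mg/L, and at the critical point k_2 D_c = k_d L, so D_c = (0.351/1.87) × 28.15 = 5.284 mg/L.
Minimum DO = C_s − D_c = 8.59 − 5.284 = 3.306 mg/L.
x_c = v t_c = 0.956 m/s × 0.6691 d × 86400 s/d = 55260 m ≈ 55.3 km.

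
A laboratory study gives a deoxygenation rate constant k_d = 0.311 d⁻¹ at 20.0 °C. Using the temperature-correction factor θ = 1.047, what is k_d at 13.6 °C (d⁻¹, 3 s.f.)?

k_d ≈ 0.232 d⁻¹

k_d(T₂) = k_d(T₁) · θ^(T₂−T₁) = 0.311 × 1.047^(13.6−20.0)
= 0.311 × 1.047^-6.40 = 0.311 × 0.7453 = 0.2318 d⁻¹.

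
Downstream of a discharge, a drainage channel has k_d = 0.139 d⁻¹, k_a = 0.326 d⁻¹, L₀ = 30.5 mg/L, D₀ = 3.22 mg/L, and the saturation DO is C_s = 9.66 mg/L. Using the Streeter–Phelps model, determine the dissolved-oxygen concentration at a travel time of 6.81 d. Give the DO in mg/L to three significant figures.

k_d L₀/(k_a−k_d) = 0.139×30.5/(0.326−0.139) = 4.240/0.1870 = 22.67 mg/L.
e^(−k_d t) = e^(−0.139×6.810) = 0.3881; e^(−k_a t) = e^(−0.326×6.810) = 0.1086.
D = 22.67 × (0.3881 − 0.1086) + 3.22 × 0.1086 = 6.336 + 0.3497 = 6.685 mg/L.
DO = C_s − D = 9.66 − 6.685 = 2.975 mg/L.

DO ≈ 2.97 mg/L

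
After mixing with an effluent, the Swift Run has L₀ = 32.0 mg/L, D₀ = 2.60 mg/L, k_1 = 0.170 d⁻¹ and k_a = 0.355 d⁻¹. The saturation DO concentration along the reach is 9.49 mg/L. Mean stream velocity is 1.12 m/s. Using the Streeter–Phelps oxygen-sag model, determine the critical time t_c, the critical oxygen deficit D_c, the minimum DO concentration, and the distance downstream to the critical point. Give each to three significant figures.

t_c ≈ 3.48 d; D_c ≈ 8.48 mg/L; min DO ≈ 1.01 mg/L; x_c ≈ 337 km

t_c = [1/(k_a−k_1)] ln[(k_a/k_1)(1 − D₀(k_a−k_1)/(k_1 L₀))]
= [1/(0.355−0.170)] ln[(0.355/0.170)(1 − 2.60×0.1850/(0.170×32.0))]
= (1/0.1850) ln[2.088 × 0.9116] = 5.405 × ln(1.904) = 5.405 × 0.6437 = 3.480 d.
D_c = (k_1/k_a) L₀ e^(−k_1 t_c) = (0.170/0.355) × 32.0 × e^(−0.170×3.480) = 0.4789 × 32.0 × 0.5535 = 8.481 mg/L.
Minimum DO = C_s − D_c = 9.49 − 8.481 = 1.009 mg/L.
x_c = v t_c = 1.12 m/s × 3.480 d × 86400 s/d = 336700 m ≈ 337 km.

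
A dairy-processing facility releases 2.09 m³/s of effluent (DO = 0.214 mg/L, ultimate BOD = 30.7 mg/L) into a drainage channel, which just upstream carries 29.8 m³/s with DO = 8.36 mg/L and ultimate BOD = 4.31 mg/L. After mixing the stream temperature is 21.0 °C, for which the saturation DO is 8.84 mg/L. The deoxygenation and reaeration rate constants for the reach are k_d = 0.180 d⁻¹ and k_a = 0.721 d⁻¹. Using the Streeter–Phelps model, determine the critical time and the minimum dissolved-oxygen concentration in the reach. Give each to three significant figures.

t_c ≈ 1.27 d; minimum DO ≈ 7.64 mg/L

Mixed DO = (29.8×8.36 + 2.09×0.214)/(29.8+2.09) = 249.6/31.89 = 7.826 mg/L.
Mixed L₀ = (29.8×4.31 + 2.09×30.7)/(31.89) = 192.6/31.89 = 6.040 mg/L.
Initial deficit D₀ = C_s − DO₀ = 8.84 − 7.826 = 1.014 mg/L.
t_c = (1/0.5410) ln[(0.721/0.180)(1 − 1.014×0.5410/(0.180×6.040))] = 1.848 × ln(1.985) = 1.267 d.
D_c = (0.180/0.721) × 6.040 × e^(−0.180×1.267) = 0.2497 × 6.040 × 0.7961 = 1.200 mg/L.
Minimum DO = 8.84 − 1.200 = 7.640 mg/L.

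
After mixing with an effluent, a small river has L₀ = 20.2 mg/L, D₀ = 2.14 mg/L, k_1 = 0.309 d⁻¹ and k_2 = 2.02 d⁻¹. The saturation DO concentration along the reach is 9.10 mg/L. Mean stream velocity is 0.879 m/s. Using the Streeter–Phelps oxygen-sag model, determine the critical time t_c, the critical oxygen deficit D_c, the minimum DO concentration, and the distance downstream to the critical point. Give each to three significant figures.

t_c ≈ 0.581 d; D_c ≈ 2.58 mg/L; min DO ≈ 6.52 mg/L; x_c ≈ 44.1 km

At the critical point dD/dt = 0, so k_1 L₀ e^(−k_1 t) = k_2 D. Substituting D(t) from the Streeter–Phelps equation and solving for t gives
t_c = ln[(k_2/k_1)(1 − D₀(k_2−k_1)/(k_1 L₀))] / (k_2−k_1).
Here k_2−k_1 = 1.711 d⁻¹ and 1 − D₀(k_2−k_1)/(k_1 L₀) = 1 − 2.14×1.711/(0.309×20.2) = 0.4134, so
t_c = ln(6.537 × 0.4134) / 1.711 = 0.9941 / 1.711 = 0.5810 d.
L(t_c) = L₀ e^(−k_1 t_c) = 20.2 × 0.8357 = 16.88 mg/L, and at the critical point k_2 D_c = k_1 L, so D_c = (0.309/2.02) × 16.88 = 2.582 mg/L.
Minimum DO = C_s − D_c = 9.10 − 2.582 = 6.518 mg/L.
x_c = v t_c = 0.879 m/s × 0.5810 d × 86400 s/d = 44130 m ≈ 44.1 km.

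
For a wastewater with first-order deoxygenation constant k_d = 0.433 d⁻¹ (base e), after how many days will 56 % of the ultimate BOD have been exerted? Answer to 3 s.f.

y/L₀ = 1 − e^(−k_d t) = 0.56 ⇒ e^(−k_d t) = 0.440
t = −ln(0.440) / 0.433 = 0.8210 / 0.433 = 1.896 d.

t ≈ 1.90 d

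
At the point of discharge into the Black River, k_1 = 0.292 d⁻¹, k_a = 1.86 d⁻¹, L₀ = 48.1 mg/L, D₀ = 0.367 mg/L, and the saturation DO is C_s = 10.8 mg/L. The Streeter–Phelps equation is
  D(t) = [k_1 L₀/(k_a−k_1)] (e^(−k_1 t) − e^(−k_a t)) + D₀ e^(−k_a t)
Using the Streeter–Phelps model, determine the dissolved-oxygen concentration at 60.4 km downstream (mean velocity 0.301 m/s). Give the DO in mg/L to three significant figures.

DO ≈ 6.37 mg/L

Travel time t = x/v = 60.4 km / (0.301 m/s) = 60400 m / 0.301 m/s = 200700 s = 2.323 d.
k_1 L₀/(k_a−k_1) = 0.292×48.1/(1.86−0.292) = 14.05/1.568 = 8.957 mg/L.
e^(−k_1 t) = e^(−0.292×2.323) = 0.5075; e^(−k_a t) = e^(−1.86×2.323) = 0.01330.
D = 8.957 × (0.5075 − 0.01330) + 0.367 × 0.01330 = 4.427 + 0.004882 = 4.432 mg/L.
DO = C_s − D = 10.8 − 4.432 = 6.368 mg/L.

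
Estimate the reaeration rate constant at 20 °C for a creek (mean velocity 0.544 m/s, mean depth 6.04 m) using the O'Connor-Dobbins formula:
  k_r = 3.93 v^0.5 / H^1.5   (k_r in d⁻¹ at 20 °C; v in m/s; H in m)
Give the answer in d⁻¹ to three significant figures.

k_r ≈ 0.195 d⁻¹

k_r = 3.93 × 0.544^0.5 / 6.04^1.5 = 3.93 × 0.7376 / 14.84 = 0.1953 d⁻¹.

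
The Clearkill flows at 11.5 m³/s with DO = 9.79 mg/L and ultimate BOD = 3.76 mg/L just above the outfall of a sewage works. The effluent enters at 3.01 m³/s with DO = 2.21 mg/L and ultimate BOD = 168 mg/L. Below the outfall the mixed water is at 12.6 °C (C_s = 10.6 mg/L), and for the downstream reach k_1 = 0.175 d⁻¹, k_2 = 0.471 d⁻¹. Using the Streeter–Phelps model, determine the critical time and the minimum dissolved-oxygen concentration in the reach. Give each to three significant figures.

t_c ≈ 2.96 d; minimum DO ≈ 2.23 mg/L

Mixed DO = (11.5×9.79 + 3.01×2.21)/(11.5+3.01) = 119.2/14.51 = 8.218 mg/L.
Mixed L₀ = (11.5×3.76 + 3.01×168)/(14.51) = 548.9/14.51 = 37.83 mg/L.
Initial deficit D₀ = C_s − DO₀ = 10.6 − 8.218 = 2.382 mg/L.
t_c = (1/0.2960) ln[(0.471/0.175)(1 − 2.382×0.2960/(0.175×37.83))] = 3.378 × ln(2.405) = 2.964 d.
D_c = (0.175/0.471) × 37.83 × e^(−0.175×2.964) = 0.3715 × 37.83 × 0.5953 = 8.367 mg/L.
Minimum DO = 10.6 − 8.367 = 2.233 mg/L.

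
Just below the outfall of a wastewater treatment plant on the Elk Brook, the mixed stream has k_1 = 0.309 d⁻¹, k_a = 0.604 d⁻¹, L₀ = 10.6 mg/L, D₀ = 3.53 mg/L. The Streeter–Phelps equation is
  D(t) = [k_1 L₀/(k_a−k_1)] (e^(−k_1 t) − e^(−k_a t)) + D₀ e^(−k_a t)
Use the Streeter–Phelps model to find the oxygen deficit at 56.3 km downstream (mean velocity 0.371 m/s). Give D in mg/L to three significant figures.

Travel time t = x/v = 56.3 km / (0.371 m/s) = 56300 m / 0.371 m/s = 151800 s = 1.756 d.
k_1 L₀/(k_a−k_1) = 0.309×10.6/(0.604−0.309) = 3.275/0.2950 = 11.10 mg/L.
e^(−k_1 t) = e^(−0.309×1.756) = 0.5812; e^(−k_a t) = e^(−0.604×1.756) = 0.3462.
D = 11.10 × (0.5812 − 0.3462) + 3.53 × 0.3462 = 2.609 + 1.222 = 3.831 mg/L.

D ≈ 3.83 mg/L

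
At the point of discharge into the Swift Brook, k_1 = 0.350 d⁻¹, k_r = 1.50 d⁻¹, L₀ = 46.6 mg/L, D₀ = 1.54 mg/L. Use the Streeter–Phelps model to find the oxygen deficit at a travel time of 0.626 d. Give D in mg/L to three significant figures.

D ≈ 6.45 mg/L

k_1 L₀/(k_r−k_1) = 0.350×46.6/(1.50−0.350) = 16.31/1.150 = 14.18 mg/L.
e^(−k_1 t) = e^(−0.350×0.6260) = 0.8032; e^(−k_r t) = e^(−1.50×0.6260) = 0.3910.
D = 14.18 × (0.8032 − 0.3910) + 1.54 × 0.3910 = 5.846 + 0.6022 = 6.449 mg/L.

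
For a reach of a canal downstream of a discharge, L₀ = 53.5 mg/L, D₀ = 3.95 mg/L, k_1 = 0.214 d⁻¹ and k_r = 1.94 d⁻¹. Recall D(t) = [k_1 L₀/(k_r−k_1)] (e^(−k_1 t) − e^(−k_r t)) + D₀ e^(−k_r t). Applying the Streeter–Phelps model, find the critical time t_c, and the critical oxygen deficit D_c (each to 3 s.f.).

t_c ≈ 0.753 d; D_c ≈ 5.02 mg/L

At the critical point dD/dt = 0, so k_1 L₀ e^(−k_1 t) = k_r D. Substituting D(t) from the Streeter–Phelps equation and solving for t gives
t_c = ln[(k_r/k_1)(1 − D₀(k_r−k_1)/(k_1 L₀))] / (k_r−k_1).
Here k_r−k_1 = 1.726 d⁻¹ and 1 − D₀(k_r−k_1)/(k_1 L₀) = 1 − 3.95×1.726/(0.214×53.5) = 0.4045, so
t_c = ln(9.065 × 0.4045) / 1.726 = 1.299 / 1.726 = 0.7528 d.
D_c = (k_1/k_r) L₀ e^(−k_1 t_c) = (0.214/1.94) × 53.5 × e^(−0.214×0.7528) = 0.1103 × 53.5 × 0.8512 = 5.023 mg/L.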